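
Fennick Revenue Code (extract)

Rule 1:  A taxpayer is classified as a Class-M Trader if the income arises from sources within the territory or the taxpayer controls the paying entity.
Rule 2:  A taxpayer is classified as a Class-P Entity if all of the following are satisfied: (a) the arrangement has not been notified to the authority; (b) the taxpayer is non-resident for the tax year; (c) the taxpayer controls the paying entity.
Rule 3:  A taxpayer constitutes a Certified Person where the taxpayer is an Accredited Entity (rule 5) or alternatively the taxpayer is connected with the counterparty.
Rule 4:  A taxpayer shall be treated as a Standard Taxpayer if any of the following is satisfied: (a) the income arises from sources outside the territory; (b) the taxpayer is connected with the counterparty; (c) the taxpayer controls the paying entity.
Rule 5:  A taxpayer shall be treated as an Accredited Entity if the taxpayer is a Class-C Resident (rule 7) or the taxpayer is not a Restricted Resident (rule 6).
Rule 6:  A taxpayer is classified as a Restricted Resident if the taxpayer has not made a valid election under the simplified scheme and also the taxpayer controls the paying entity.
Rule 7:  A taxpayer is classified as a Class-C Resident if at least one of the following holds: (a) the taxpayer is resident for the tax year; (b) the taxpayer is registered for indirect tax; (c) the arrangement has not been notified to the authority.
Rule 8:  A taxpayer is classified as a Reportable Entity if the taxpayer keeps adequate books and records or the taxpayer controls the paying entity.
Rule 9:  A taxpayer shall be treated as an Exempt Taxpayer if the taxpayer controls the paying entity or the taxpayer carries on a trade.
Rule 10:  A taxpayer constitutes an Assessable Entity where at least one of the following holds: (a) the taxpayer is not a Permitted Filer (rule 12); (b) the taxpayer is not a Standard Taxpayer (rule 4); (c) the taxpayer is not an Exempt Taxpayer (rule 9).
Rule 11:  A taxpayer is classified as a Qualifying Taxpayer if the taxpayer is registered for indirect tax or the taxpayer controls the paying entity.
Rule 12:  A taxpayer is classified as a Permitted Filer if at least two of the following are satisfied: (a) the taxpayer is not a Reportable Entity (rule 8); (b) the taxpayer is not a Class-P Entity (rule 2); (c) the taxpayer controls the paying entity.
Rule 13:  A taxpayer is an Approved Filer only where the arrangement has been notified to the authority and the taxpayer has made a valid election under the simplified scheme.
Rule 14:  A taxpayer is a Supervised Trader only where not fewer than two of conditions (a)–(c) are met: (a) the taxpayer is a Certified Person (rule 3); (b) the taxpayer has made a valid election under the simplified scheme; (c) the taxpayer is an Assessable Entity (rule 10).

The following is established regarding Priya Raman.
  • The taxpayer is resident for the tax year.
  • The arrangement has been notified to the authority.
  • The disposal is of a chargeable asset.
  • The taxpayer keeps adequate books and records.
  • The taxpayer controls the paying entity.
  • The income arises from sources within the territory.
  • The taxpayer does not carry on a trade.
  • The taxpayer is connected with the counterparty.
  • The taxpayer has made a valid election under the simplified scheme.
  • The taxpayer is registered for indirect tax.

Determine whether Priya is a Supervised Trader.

Yes

rule 7 — Class-C Resident: [the taxpayer is resident for the tax year? yes] OR [the taxpayer is registered for indirect tax? yes] OR [the arrangement has not been notified to the authority? no] → satisfied.
rule 6 — Restricted Resident: [the taxpayer has not made a valid election under the simplified scheme? no] AND [the taxpayer controls the paying entity? yes] → not satisfied.
rule 5 — Accredited Entity: [Class-C Resident (rule 7)? yes] OR [not a Restricted Resident (rule 6)? yes] → satisfied.
rule 3 — Certified Person: [Accredited Entity (rule 5)? yes] OR [the taxpayer is connected with the counterparty? yes] → satisfied.
rule 8 — Reportable Entity: [the taxpayer keeps adequate books and records? yes] OR [the taxpayer controls the paying entity? yes] → satisfied.
rule 2 — Class-P Entity: [the arrangement has not been notified to the authority? no] AND [the taxpayer is non-resident for the tax year? no] AND [the taxpayer controls the paying entity? yes] → not satisfied.
rule 12 — Permitted Filer: not a Reportable Entity (rule 8)? no; not a Class-P Entity (rule 2)? yes; the taxpayer controls the paying entity? yes — 2 of 3 hold (need ≥2) → satisfied.
rule 4 — Standard Taxpayer: [the income arises from sources outside the territory? no] OR [the taxpayer is connected with the counterparty? yes] OR [the taxpayer controls the paying entity? yes] → satisfied.
rule 9 — Exempt Taxpayer: [the taxpayer controls the paying entity? yes] OR [the taxpayer carries on a trade? no] → satisfied.
rule 10 — Assessable Entity: [not a Permitted Filer (rule 12)? no] OR [not a Standard Taxpayer (rule 4)? no] OR [not an Exempt Taxpayer (rule 9)? no] → not satisfied.
rule 14 — Supervised Trader: Certified Person (rule 3)? yes; the taxpayer has made a valid election under the simplified scheme? yes; Assessable Entity (rule 10)? no — 2 of 3 hold (need ≥2) → satisfied.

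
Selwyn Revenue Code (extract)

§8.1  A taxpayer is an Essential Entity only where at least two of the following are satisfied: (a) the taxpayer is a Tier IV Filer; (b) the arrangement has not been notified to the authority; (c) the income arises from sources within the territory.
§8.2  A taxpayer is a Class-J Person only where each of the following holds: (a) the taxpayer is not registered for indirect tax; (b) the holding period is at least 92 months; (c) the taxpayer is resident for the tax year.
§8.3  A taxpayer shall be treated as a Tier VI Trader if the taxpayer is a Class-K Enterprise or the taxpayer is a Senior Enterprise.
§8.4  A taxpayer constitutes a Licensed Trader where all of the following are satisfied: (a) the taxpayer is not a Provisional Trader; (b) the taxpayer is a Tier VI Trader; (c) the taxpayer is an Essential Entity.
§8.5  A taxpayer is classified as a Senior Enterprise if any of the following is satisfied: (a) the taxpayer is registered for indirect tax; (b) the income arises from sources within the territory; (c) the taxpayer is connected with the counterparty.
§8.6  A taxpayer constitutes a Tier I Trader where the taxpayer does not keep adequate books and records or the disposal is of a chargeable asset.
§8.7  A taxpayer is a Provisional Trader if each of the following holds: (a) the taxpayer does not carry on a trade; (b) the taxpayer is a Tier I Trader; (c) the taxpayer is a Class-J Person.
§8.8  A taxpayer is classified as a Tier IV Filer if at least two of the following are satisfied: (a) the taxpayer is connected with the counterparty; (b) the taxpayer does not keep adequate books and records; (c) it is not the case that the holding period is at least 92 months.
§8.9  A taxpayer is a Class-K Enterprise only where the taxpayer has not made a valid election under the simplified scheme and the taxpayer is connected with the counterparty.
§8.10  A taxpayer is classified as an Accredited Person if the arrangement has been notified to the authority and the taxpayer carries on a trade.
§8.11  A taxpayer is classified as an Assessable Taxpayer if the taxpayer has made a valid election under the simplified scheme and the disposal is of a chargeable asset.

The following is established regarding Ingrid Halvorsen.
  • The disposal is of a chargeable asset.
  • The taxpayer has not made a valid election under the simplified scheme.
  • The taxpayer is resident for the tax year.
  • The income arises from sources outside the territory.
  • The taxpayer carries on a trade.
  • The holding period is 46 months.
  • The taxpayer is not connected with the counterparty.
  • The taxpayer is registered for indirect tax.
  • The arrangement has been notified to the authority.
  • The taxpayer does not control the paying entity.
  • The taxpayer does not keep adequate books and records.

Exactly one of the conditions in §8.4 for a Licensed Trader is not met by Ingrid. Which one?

Essential Entity

§8.6 — Tier I Trader: [the taxpayer does not keep adequate books and records? yes] OR [the disposal is of a chargeable asset? yes] → satisfied.
§8.2 — Class-J Person: [the taxpayer is not registered for indirect tax? no] AND [holding period: 46 months ≥ 92 months? no] AND [the taxpayer is resident for the tax year? yes] → not satisfied.
§8.7 — Provisional Trader: [the taxpayer does not carry on a trade? no] AND [Tier I Trader (§8.6)? yes] AND [Class-J Person (§8.2)? no] → not satisfied.
§8.9 — Class-K Enterprise: [the taxpayer has not made a valid election under the simplified scheme? yes] AND [the taxpayer is connected with the counterparty? no] → not satisfied.
§8.5 — Senior Enterprise: [the taxpayer is registered for indirect tax? yes] OR [the income arises from sources within the territory? no] OR [the taxpayer is connected with the counterparty? no] → satisfied.
§8.3 — Tier VI Trader: [Class-K Enterprise (§8.9)? no] OR [Senior Enterprise (§8.5)? yes] → satisfied.
§8.8 — Tier IV Filer: the taxpayer is connected with the counterparty? no; the taxpayer does not keep adequate books and records? yes; holding period: 46 months ≥ 92 months? no, so negated condition yes — 2 of 3 hold (need ≥2) → satisfied.
§8.1 — Essential Entity: Tier IV Filer (§8.8)? yes; the arrangement has not been notified to the authority? no; the income arises from sources within the territory? no — 1 of 3 hold (need ≥2) → not satisfied.
§8.4 — Licensed Trader: [not a Provisional Trader (§8.7)? yes] AND [Tier VI Trader (§8.3)? yes] AND [Essential Entity (§8.1)? no] → not satisfied.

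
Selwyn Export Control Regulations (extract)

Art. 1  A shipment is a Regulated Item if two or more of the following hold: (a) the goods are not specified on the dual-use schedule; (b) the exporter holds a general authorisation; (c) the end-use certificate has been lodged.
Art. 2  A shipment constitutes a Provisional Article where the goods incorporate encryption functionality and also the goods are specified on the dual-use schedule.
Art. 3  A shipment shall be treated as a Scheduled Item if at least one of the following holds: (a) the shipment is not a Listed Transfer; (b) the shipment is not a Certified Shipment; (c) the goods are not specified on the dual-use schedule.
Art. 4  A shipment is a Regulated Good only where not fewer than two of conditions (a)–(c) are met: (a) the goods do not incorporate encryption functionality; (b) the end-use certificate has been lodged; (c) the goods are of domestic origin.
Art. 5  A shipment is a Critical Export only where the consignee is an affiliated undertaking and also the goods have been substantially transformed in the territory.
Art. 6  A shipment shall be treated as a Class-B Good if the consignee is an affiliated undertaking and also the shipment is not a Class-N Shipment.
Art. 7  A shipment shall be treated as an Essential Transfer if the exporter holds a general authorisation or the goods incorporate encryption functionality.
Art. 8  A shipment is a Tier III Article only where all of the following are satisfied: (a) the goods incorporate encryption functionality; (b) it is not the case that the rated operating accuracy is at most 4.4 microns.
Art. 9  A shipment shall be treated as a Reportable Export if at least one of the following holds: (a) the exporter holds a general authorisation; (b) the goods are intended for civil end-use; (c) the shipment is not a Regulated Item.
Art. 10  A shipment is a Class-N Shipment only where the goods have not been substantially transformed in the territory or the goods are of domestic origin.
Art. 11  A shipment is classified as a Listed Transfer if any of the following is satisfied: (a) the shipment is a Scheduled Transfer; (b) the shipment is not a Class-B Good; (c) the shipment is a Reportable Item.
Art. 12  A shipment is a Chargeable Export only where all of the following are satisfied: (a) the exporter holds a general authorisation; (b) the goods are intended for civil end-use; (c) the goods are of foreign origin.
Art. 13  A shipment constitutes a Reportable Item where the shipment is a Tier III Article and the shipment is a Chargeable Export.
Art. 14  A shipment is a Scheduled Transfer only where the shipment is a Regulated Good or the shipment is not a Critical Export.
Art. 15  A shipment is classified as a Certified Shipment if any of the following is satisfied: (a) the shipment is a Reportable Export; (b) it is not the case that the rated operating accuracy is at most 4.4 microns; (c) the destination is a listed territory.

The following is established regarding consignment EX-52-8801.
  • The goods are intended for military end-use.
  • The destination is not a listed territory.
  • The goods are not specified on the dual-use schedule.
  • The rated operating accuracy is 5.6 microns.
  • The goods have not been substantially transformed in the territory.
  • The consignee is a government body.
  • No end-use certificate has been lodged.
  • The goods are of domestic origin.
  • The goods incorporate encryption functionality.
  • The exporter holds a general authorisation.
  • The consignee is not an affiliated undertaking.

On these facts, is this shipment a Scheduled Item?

Yes

article 4 — Regulated Good: the goods do not incorporate encryption functionality? no; the end-use certificate has been lodged? no; the goods are of domestic origin? yes — 1 of 3 hold (need ≥2) → not satisfied.
article 5 — Critical Export: [the consignee is an affiliated undertaking? no] AND [the goods have been substantially transformed in the territory? no] → not satisfied.
article 14 — Scheduled Transfer: [Regulated Good (article 4)? no] OR [not a Critical Export (article 5)? yes] → satisfied.
article 10 — Class-N Shipment: [the goods have not been substantially transformed in the territory? yes] OR [the goods are of domestic origin? yes] → satisfied.
article 6 — Class-B Good: [the consignee is an affiliated undertaking? no] AND [not a Class-N Shipment (article 10)? no] → not satisfied.
article 8 — Tier III Article: [the goods incorporate encryption functionality? yes] AND [rated operating accuracy: 5.6 microns ≤ 4.4 microns? no, so negated condition yes] → satisfied.
article 12 — Chargeable Export: [the exporter holds a general authorisation? yes] AND [the goods are intended for civil end-use? no] AND [the goods are of foreign origin? no] → not satisfied.
article 13 — Reportable Item: [Tier III Article (article 8)? yes] AND [Chargeable Export (article 12)? no] → not satisfied.
article 11 — Listed Transfer: [Scheduled Transfer (article 14)? yes] OR [not a Class-B Good (article 6)? yes] OR [Reportable Item (article 13)? no] → satisfied.
article 1 — Regulated Item: the goods are not specified on the dual-use schedule? yes; the exporter holds a general authorisation? yes; the end-use certificate has been lodged? no — 2 of 3 hold (need ≥2) → satisfied.
article 9 — Reportable Export: [the exporter holds a general authorisation? yes] OR [the goods are intended for civil end-use? no] OR [not a Regulated Item (article 1)? no] → satisfied.
article 15 — Certified Shipment: [Reportable Export (article 9)? yes] OR [rated operating accuracy: 5.6 microns ≤ 4.4 microns? no, so negated condition yes] OR [the destination is a listed territory? no] → satisfied.
article 3 — Scheduled Item: [not a Listed Transfer (article 11)? no] OR [not a Certified Shipment (article 15)? no] OR [the goods are not specified on the dual-use schedule? yes] → satisfied.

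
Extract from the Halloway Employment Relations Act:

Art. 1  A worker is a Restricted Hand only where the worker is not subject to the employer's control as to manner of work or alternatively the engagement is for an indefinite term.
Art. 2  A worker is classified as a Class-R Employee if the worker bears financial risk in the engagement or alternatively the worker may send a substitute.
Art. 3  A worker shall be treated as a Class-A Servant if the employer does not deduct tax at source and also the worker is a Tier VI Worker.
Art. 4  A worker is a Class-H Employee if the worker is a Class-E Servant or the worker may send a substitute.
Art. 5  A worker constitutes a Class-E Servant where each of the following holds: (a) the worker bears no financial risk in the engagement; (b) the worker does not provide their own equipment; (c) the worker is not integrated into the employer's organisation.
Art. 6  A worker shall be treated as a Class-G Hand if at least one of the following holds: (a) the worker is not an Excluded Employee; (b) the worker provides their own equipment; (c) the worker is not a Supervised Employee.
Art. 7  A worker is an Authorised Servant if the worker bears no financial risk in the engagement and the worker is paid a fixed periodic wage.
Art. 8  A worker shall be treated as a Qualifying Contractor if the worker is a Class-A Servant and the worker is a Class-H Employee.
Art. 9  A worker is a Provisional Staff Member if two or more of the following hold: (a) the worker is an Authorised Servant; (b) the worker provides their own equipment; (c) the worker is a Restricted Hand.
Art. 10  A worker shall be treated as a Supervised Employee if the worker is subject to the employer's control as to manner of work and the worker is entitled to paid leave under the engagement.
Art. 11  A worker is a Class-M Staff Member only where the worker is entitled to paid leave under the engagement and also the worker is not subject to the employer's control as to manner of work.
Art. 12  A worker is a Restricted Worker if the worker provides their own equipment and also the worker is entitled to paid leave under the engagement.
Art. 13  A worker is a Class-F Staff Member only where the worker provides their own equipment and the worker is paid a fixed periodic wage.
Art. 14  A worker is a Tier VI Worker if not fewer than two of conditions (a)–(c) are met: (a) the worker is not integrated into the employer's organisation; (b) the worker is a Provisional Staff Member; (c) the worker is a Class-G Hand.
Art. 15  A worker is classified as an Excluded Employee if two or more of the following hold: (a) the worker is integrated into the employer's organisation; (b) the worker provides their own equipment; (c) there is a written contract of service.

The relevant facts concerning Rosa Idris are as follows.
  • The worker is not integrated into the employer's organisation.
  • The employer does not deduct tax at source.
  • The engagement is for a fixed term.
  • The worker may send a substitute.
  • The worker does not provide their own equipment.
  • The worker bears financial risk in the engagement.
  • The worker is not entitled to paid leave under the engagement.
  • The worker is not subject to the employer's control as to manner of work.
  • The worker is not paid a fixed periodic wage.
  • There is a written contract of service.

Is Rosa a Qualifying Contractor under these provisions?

Yes

Under article 7: the worker bears no financial risk in the engagement? no; and the worker is paid a fixed periodic wage? no. So the worker is not an Authorised Servant.
Under article 1: the worker is not subject to the employer's control as to manner of work? yes; or the engagement is for an indefinite term? no. So the worker is a Restricted Hand.
Under article 9: Authorised Servant (article 7)? no; the worker provides their own equipment? no; Restricted Hand (article 1)? yes — 1 of 3 hold (need ≥2) → not satisfied.
Under article 15: the worker is integrated into the employer's organisation? no; the worker provides their own equipment? no; there is a written contract of service? yes — 1 of 3 hold (need ≥2) → not satisfied.
Under article 10: the worker is subject to the employer's control as to manner of work? no; and the worker is entitled to paid leave under the engagement? no. So the worker is not a Supervised Employee.
Under article 6: not an Excluded Employee (article 15)? yes; or the worker provides their own equipment? no; or not a Supervised Employee (article 10)? yes. So the worker is a Class-G Hand.
Under article 14: the worker is not integrated into the employer's organisation? yes; Provisional Staff Member (article 9)? no; Class-G Hand (article 6)? yes — 2 of 3 hold (need ≥2) → satisfied.
Under article 3: the employer does not deduct tax at source? yes; and Tier VI Worker (article 14)? yes. So the worker is a Class-A Servant.
Under article 5: the worker bears no financial risk in the engagement? no; and the worker does not provide their own equipment? yes; and the worker is not integrated into the employer's organisation? yes. So the worker is not a Class-E Servant.
Under article 4: Class-E Servant (article 5)? no; or the worker may send a substitute? yes. So the worker is a Class-H Employee.
Under article 8: Class-A Servant (article 3)? yes; and Class-H Employee (article 4)? yes. So the worker is a Qualifying Contractor.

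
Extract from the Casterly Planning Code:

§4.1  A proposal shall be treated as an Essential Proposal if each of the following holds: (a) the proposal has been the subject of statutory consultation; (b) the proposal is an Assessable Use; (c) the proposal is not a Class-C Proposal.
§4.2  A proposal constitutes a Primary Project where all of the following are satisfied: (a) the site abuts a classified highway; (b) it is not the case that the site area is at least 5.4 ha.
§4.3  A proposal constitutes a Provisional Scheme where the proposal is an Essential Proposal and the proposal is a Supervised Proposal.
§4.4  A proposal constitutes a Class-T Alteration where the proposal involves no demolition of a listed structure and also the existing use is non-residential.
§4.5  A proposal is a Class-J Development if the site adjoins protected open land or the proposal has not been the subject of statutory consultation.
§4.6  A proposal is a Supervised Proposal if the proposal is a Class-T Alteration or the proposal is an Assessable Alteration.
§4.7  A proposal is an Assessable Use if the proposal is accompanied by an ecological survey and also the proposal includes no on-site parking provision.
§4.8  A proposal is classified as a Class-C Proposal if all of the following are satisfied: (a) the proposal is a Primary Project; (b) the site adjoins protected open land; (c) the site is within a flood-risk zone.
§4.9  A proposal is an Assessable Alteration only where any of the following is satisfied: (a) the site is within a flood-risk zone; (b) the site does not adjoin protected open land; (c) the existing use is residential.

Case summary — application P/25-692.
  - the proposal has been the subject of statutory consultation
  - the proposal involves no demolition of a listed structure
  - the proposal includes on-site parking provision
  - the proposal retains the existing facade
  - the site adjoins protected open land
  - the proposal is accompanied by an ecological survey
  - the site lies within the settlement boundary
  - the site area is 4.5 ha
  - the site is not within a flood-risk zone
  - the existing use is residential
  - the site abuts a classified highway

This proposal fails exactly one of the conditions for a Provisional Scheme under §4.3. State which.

Under §4.7: the proposal is accompanied by an ecological survey? yes; and the proposal includes no on-site parking provision? no. So the proposal is not an Assessable Use.
Under §4.2: the site abuts a classified highway? yes; and site area: 4.5 ha ≥ 5.4 ha? no, so negated condition yes. So the proposal is a Primary Project.
Under §4.8: Primary Project (§4.2)? yes; and the site adjoins protected open land? yes; and the site is within a flood-risk zone? no. So the proposal is not a Class-C Proposal.
Under §4.1: the proposal has been the subject of statutory consultation? yes; and Assessable Use (§4.7)? no; and not a Class-C Proposal (§4.8)? yes. So the proposal is not an Essential Proposal.
Under §4.4: the proposal involves no demolition of a listed structure? yes; and the existing use is non-residential? no. So the proposal is not a Class-T Alteration.
Under §4.9: the site is within a flood-risk zone? no; or the site does not adjoin protected open land? no; or the existing use is residential? yes. So the proposal is an Assessable Alteration.
Under §4.6: Class-T Alteration (§4.4)? no; or Assessable Alteration (§4.9)? yes. So the proposal is a Supervised Proposal.
Under §4.3: Essential Proposal (§4.1)? no; and Supervised Proposal (§4.6)? yes. So the proposal is not a Provisional Scheme.

Essential Proposal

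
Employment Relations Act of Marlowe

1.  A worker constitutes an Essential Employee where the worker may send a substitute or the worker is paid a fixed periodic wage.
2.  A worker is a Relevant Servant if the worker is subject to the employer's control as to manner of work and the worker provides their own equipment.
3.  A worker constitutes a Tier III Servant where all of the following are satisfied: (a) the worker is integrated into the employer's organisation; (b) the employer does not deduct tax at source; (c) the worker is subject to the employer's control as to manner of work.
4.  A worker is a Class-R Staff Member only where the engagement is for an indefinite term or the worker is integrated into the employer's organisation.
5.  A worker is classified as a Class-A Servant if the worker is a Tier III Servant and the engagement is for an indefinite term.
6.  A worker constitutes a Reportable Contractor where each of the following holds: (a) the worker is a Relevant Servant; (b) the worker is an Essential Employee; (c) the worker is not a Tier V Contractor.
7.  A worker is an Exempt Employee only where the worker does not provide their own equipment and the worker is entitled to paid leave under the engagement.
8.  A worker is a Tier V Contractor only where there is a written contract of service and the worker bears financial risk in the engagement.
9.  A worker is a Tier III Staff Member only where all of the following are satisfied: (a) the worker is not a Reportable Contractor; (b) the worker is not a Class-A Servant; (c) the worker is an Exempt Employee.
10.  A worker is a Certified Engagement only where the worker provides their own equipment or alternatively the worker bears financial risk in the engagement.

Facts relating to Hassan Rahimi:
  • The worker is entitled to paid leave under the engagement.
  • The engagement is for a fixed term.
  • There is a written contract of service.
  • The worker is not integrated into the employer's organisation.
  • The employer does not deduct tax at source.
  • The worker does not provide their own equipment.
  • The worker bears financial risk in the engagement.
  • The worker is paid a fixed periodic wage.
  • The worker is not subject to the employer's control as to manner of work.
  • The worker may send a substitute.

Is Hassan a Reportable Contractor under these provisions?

Under paragraph 2: the worker is subject to the employer's control as to manner of work? no; and the worker provides their own equipment? no. So the worker is not a Relevant Servant.
Under paragraph 1: the worker may send a substitute? yes; or the worker is paid a fixed periodic wage? yes. So the worker is an Essential Employee.
Under paragraph 8: there is a written contract of service? yes; and the worker bears financial risk in the engagement? yes. So the worker is a Tier V Contractor.
Under paragraph 6: Relevant Servant (paragraph 2)? no; and Essential Employee (paragraph 1)? yes; and not a Tier V Contractor (paragraph 8)? no. So the worker is not a Reportable Contractor.

No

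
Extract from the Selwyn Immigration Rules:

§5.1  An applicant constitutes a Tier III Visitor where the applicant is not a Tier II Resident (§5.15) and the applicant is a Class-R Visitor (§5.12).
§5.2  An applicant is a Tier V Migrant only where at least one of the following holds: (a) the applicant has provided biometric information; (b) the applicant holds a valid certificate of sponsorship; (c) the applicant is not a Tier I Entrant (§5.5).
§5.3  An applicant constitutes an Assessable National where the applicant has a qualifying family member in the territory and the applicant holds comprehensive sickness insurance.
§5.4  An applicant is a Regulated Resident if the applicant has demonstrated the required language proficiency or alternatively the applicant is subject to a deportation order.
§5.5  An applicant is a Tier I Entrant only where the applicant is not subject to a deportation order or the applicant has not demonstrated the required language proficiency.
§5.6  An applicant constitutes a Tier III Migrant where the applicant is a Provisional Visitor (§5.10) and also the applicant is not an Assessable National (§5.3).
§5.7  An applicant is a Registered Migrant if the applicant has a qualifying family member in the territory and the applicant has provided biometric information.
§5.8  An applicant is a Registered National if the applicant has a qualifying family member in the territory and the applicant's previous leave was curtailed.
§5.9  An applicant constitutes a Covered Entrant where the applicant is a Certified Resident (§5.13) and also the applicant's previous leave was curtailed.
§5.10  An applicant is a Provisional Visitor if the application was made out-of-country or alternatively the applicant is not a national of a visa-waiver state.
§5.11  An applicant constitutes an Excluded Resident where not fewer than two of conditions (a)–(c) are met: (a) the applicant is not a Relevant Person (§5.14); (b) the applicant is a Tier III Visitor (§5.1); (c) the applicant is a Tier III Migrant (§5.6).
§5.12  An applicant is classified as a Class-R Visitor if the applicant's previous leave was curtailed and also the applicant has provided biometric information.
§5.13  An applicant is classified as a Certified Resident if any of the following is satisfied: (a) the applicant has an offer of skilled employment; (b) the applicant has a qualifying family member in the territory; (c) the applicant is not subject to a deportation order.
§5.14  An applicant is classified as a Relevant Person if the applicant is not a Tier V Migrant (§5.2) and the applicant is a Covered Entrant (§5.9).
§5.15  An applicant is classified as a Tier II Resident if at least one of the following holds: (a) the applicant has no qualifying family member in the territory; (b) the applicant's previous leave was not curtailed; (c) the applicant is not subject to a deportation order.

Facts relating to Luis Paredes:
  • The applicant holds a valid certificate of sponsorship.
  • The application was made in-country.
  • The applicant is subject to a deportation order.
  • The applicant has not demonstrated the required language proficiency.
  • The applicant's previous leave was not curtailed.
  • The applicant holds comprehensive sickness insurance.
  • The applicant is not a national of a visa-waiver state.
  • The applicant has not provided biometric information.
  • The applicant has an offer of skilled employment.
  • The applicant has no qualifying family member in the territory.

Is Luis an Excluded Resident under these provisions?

Yes

§5.5 — Tier I Entrant: [the applicant is not subject to a deportation order? no] OR [the applicant has not demonstrated the required language proficiency? yes] → satisfied.
§5.2 — Tier V Migrant: [the applicant has provided biometric information? no] OR [the applicant holds a valid certificate of sponsorship? yes] OR [not a Tier I Entrant (§5.5)? no] → satisfied.
§5.13 — Certified Resident: [the applicant has an offer of skilled employment? yes] OR [the applicant has a qualifying family member in the territory? no] OR [the applicant is not subject to a deportation order? no] → satisfied.
§5.9 — Covered Entrant: [Certified Resident (§5.13)? yes] AND [the applicant's previous leave was curtailed? no] → not satisfied.
§5.14 — Relevant Person: [not a Tier V Migrant (§5.2)? no] AND [Covered Entrant (§5.9)? no] → not satisfied.
§5.15 — Tier II Resident: [the applicant has no qualifying family member in the territory? yes] OR [the applicant's previous leave was not curtailed? yes] OR [the applicant is not subject to a deportation order? no] → satisfied.
§5.12 — Class-R Visitor: [the applicant's previous leave was curtailed? no] AND [the applicant has provided biometric information? no] → not satisfied.
§5.1 — Tier III Visitor: [not a Tier II Resident (§5.15)? no] AND [Class-R Visitor (§5.12)? no] → not satisfied.
§5.10 — Provisional Visitor: [the application was made out-of-country? no] OR [the applicant is not a national of a visa-waiver state? yes] → satisfied.
§5.3 — Assessable National: [the applicant has a qualifying family member in the territory? no] AND [the applicant holds comprehensive sickness insurance? yes] → not satisfied.
§5.6 — Tier III Migrant: [Provisional Visitor (§5.10)? yes] AND [not an Assessable National (§5.3)? yes] → satisfied.
§5.11 — Excluded Resident: not a Relevant Person (§5.14)? yes; Tier III Visitor (§5.1)? no; Tier III Migrant (§5.6)? yes — 2 of 3 hold (need ≥2) → satisfied.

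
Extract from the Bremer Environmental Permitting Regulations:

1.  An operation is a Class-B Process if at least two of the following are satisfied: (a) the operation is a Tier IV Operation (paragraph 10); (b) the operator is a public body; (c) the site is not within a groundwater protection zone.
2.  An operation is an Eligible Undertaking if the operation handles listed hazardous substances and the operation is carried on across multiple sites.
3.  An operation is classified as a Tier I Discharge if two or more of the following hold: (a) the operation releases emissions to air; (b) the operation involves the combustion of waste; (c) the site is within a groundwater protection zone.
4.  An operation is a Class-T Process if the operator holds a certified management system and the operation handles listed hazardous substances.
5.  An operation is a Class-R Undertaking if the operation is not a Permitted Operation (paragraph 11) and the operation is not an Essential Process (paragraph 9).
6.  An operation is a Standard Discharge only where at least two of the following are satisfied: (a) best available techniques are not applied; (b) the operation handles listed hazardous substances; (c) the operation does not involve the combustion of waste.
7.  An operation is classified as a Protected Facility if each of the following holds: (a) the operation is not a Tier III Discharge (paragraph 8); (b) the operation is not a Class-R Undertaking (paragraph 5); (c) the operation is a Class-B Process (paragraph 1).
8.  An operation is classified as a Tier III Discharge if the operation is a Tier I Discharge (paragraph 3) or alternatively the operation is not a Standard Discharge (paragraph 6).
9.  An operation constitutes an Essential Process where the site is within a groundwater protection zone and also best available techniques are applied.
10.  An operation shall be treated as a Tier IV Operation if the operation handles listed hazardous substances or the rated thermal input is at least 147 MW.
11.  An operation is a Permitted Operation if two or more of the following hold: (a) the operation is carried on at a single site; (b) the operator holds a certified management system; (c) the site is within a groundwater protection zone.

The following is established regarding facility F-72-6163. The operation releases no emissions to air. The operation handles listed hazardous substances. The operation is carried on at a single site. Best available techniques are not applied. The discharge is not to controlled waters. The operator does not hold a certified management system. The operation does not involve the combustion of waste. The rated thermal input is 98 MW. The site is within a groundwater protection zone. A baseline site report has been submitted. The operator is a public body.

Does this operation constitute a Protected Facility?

paragraph 3 — Tier I Discharge: the operation releases emissions to air? no; the operation involves the combustion of waste? no; the site is within a groundwater protection zone? yes — 1 of 3 hold (need ≥2) → not satisfied.
paragraph 6 — Standard Discharge: best available techniques are not applied? yes; the operation handles listed hazardous substances? yes; the operation does not involve the combustion of waste? yes — 3 of 3 hold (need ≥2) → satisfied.
paragraph 8 — Tier III Discharge: [Tier I Discharge (paragraph 3)? no] OR [not a Standard Discharge (paragraph 6)? no] → not satisfied.
paragraph 11 — Permitted Operation: the operation is carried on at a single site? yes; the operator holds a certified management system? no; the site is within a groundwater protection zone? yes — 2 of 3 hold (need ≥2) → satisfied.
paragraph 9 — Essential Process: [the site is within a groundwater protection zone? yes] AND [best available techniques are applied? no] → not satisfied.
paragraph 5 — Class-R Undertaking: [not a Permitted Operation (paragraph 11)? no] AND [not an Essential Process (paragraph 9)? yes] → not satisfied.
paragraph 10 — Tier IV Operation: [the operation handles listed hazardous substances? yes] OR [rated thermal input: 98 MW ≥ 147 MW? no] → satisfied.
paragraph 1 — Class-B Process: Tier IV Operation (paragraph 10)? yes; the operator is a public body? yes; the site is not within a groundwater protection zone? no — 2 of 3 hold (need ≥2) → satisfied.
paragraph 7 — Protected Facility: [not a Tier III Discharge (paragraph 8)? yes] AND [not a Class-R Undertaking (paragraph 5)? yes] AND [Class-B Process (paragraph 1)? yes] → satisfied.

Yes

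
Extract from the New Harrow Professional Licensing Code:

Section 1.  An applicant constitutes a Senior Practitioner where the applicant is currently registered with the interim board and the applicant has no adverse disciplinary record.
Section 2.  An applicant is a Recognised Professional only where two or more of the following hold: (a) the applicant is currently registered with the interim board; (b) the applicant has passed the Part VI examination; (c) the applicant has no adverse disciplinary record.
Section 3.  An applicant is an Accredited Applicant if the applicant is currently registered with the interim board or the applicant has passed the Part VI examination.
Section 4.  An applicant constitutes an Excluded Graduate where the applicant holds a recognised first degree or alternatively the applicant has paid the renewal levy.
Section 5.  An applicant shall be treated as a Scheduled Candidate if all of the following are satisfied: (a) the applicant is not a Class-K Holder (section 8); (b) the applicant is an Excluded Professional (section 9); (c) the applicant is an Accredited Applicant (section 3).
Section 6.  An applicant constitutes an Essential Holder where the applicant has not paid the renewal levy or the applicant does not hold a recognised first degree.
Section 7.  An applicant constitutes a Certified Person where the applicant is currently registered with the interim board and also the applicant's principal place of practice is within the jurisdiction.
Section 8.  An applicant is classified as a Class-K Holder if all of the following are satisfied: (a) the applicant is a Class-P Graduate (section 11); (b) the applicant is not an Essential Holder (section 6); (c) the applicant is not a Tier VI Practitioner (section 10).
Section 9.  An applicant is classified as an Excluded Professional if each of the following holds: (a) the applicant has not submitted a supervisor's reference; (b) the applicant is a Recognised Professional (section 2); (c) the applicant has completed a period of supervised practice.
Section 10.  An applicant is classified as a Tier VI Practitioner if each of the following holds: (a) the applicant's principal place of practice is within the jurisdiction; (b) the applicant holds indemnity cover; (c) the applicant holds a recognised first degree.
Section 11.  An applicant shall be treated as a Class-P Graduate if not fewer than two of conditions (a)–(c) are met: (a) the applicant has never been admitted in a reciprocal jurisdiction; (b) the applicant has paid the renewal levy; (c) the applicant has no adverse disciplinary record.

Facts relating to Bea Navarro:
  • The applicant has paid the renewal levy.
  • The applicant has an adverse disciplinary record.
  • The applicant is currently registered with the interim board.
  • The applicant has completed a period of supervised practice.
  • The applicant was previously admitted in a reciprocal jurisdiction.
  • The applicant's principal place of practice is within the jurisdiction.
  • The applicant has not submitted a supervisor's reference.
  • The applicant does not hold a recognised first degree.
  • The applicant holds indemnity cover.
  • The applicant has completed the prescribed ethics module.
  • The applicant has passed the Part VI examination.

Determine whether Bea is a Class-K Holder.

section 11 — Class-P Graduate: the applicant has never been admitted in a reciprocal jurisdiction? no; the applicant has paid the renewal levy? yes; the applicant has no adverse disciplinary record? no — 1 of 3 hold (need ≥2) → not satisfied.
section 6 — Essential Holder: [the applicant has not paid the renewal levy? no] OR [the applicant does not hold a recognised first degree? yes] → satisfied.
section 10 — Tier VI Practitioner: [the applicant's principal place of practice is within the jurisdiction? yes] AND [the applicant holds indemnity cover? yes] AND [the applicant holds a recognised first degree? no] → not satisfied.
section 8 — Class-K Holder: [Class-P Graduate (section 11)? no] AND [not an Essential Holder (section 6)? no] AND [not a Tier VI Practitioner (section 10)? yes] → not satisfied.

No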